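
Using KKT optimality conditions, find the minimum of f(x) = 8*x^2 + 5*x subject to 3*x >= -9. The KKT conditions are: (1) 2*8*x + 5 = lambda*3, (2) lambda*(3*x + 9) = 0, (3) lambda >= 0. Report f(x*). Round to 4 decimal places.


Step 1: Try lambda = 0 (constraint inactive).
Stationarity: 2*8*x + 5 = 0
x* = -5/(2*8) = -0.3125
Check constraint: 3*-0.3125 = -0.9375 >= -9 -- satisfied.
Step 2: Compute optimal value.
f(x*) = 8*(-0.3125)^2 + 5*(-0.3125) = -0.7813


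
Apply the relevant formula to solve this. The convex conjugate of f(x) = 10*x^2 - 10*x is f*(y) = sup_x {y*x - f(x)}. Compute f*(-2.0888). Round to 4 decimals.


f*(y) = sup_x {y*x - a*x^2 - b*x} = sup_x {(y-b)*x - a*x^2}
FOC: (y - b) - 2a*x = 0 => x* = (y - b)/(2a)
x* = (-2.0888 + 10)/(2*10) = 0.3956
f*(-2.0888) = (y-b)^2/(4a) = (-2.0888 + 10)^2/(4*10)
= 62.5871/40 = 1.5647


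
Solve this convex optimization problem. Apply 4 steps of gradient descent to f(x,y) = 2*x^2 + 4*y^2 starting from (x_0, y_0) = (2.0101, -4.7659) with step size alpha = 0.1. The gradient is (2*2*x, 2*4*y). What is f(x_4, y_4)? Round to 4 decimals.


Gradient descent on f(x,y) = 2*x^2 + 4*y^2.
Starting point: (2.0101, -4.7659), alpha = 0.1
Step 1: grad_x = 2*2*2.0101 = 8.0404, grad_y = 2*4*-4.7659 = -38.1272
  x_1 = 2.0101 - 0.1*8.0404 = 1.2061
  y_1 = -4.7659 - 0.1*-38.1272 = -0.9532
Step 2: grad_x = 2*2*1.2061 = 4.8242, grad_y = 2*4*-0.9532 = -7.6254
  x_2 = 1.2061 - 0.1*4.8242 = 0.7236
  y_2 = -0.9532 - 0.1*-7.6254 = -0.1906
Step 3: grad_x = 2*2*0.7236 = 2.8945, grad_y = 2*4*-0.1906 = -1.5251
  x_3 = 0.7236 - 0.1*2.8945 = 0.4342
  y_3 = -0.1906 - 0.1*-1.5251 = -0.0381
Step 4: grad_x = 2*2*0.4342 = 1.7367, grad_y = 2*4*-0.0381 = -0.305
  x_4 = 0.4342 - 0.1*1.7367 = 0.2605
  y_4 = -0.0381 - 0.1*-0.305 = -0.0076
f(0.2605, -0.0076) = 2*0.2605^2 + 4*(-0.0076)^2 = 0.136


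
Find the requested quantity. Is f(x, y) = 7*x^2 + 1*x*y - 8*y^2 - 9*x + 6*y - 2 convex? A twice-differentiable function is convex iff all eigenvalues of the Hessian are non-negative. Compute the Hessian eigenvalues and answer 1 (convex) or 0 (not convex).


The Hessian of f(x,y) = 7*x^2 + 1*x*y - 8*y^2 - 9*x + 6*y - 2 is:
H = [[14, 1], [1, -16]]
Trace = 14 - 16 = -2
Determinant = 14*-16 - (1)^2 = -225
Discriminant = (-2)^2 - 4*-225 = 904.0
Eigenvalues: lambda_1 = -16.0333, lambda_2 = 14.0333
The function is not convex.

0


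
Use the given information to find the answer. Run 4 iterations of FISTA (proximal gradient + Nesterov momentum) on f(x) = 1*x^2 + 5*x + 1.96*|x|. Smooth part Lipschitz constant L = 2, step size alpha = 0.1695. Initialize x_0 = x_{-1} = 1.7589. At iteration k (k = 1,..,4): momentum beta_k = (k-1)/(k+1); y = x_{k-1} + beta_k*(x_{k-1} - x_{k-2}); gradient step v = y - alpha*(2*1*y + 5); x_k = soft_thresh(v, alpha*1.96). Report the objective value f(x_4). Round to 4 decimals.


FISTA on f(x) = 1*x^2 + 5*x + 1.96*|x|
L = 2, alpha = 0.1695
Iteration 1: beta = 0.0, y = 1.7589 + 0.0*(1.7589 - 1.7589) = 1.7589
  grad(y) = 8.5178, v = y - alpha*grad = 0.3151
  prox(v) = soft_thresh(0.3151, 0.3322) = 0.0
Iteration 2: beta = 0.3333, y = 0.0 + 0.3333*(0.0 - 1.7589) = -0.5863
  grad(y) = 3.8274, v = y - alpha*grad = -1.235
  prox(v) = soft_thresh(-1.235, 0.3322) = -0.9028
Iteration 3: beta = 0.5, y = -0.9028 + 0.5*(-0.9028 - 0.0) = -1.3542
  grad(y) = 2.2915, v = y - alpha*grad = -1.7427
  prox(v) = soft_thresh(-1.7427, 0.3322) = -1.4104
Iteration 4: beta = 0.6, y = -1.4104 + 0.6*(-1.4104 + 0.9028) = -1.715
  grad(y) = 1.57, v = y - alpha*grad = -1.9811
  prox(v) = soft_thresh(-1.9811, 0.3322) = -1.6489
f(x_4) = 1*(-1.6489)^2 + 5*(-1.6489) + 1.96*|-1.6489| = -2.2938


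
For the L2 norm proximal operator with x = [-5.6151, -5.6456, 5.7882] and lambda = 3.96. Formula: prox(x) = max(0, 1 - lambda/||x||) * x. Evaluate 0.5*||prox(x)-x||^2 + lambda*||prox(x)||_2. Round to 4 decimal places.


Step 1: Compute ||x||.
||x|| = 9.8441
Step 2: Compute scaling factor.
scale = max(0, 1 - 3.96/9.8441) = 0.5977
Step 3: prox(x) = [-3.3563, -3.3745, 3.4598]
||prox(x)|| = 5.8841
Step 4: Proximal objective.
0.5*||prox-x||^2 = 7.8408
lambda*||prox|| = 23.301
Total = 31.1417


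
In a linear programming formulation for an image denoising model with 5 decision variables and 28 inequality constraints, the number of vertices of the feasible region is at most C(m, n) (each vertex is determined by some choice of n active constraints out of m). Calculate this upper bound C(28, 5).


Each vertex corresponds to some choice of n active constraints out of m, so the number of vertices is at most C(m, n) = m! / (n!(m-n)!).
m = 28, n = 5
Numerator: 28 * 27 * 26 * 25 * 24
Denominator: 5! = 120
C(28, 5) = 98280


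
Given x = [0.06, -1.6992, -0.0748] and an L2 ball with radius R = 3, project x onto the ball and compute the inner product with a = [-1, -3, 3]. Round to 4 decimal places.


Step 1: Compute ||x|| (intermediates to 6 decimals).
||x|| = sqrt(0.06^2 + (-1.6992)^2 + (-0.0748)^2) = 1.701904
Step 2: Project.
Since ||x|| <= R, proj = x (no scaling needed).
proj(x) = [0.06, -1.6992, -0.0748]
Step 3: Dot product.
a^T * proj(x) = -1*0.06 - 3*(-1.6992) + 3*(-0.0748) = 4.8132


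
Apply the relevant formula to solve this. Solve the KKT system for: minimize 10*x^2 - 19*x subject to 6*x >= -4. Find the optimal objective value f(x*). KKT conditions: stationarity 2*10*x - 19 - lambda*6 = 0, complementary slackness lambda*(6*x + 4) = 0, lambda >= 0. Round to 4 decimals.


Step 1: Try lambda = 0 (constraint inactive).
Stationarity: 2*10*x - 19 = 0
x* = 19/(2*10) = 0.95
Check constraint: 6*0.95 = 5.7 >= -4 -- satisfied.
Step 2: Compute optimal value.
f(x*) = 10*0.95^2 - 19*0.95 = -9.025


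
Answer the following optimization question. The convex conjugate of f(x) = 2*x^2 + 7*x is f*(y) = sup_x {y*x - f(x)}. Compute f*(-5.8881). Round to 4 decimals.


f*(y) = sup_x {y*x - a*x^2 - b*x} = sup_x {(y-b)*x - a*x^2}
FOC: (y - b) - 2a*x = 0 => x* = (y - b)/(2a)
x* = (-5.8881 - 7)/(2*2) = -3.222
f*(-5.8881) = (y-b)^2/(4a) = (-5.8881 - 7)^2/(4*2)
= 166.1031/8 = 20.7629


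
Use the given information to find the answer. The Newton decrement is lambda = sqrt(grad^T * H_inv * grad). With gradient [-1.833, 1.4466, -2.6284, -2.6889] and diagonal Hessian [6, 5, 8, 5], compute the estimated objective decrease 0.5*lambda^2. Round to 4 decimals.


Step 1: H is diagonal, so H^(-1) * g = [-0.3055, 0.2893, -0.3286, -0.5378].
Step 2: g^T H^(-1) g = sum_i g_i^2 / H_ii
  = (-1.833)^2/6 + (1.4466)^2/5 + (-2.6284)^2/8 + (-2.6889)^2/5
  = 0.56 + 0.4185 + 0.8636 + 1.446 = 3.2881
Step 3: Objective decrease = 0.5 * g^T H^(-1) g = 1.6441


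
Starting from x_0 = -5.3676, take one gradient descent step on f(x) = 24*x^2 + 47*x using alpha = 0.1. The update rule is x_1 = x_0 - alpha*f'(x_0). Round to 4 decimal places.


We compute the gradient at x_0 and apply the update.
f'(x) = 48*x + 47
f'(-5.3676) = 48*-5.3676 + 47 = -210.6448
x_1 = -5.3676 - 0.1*-210.6448 = 15.6969


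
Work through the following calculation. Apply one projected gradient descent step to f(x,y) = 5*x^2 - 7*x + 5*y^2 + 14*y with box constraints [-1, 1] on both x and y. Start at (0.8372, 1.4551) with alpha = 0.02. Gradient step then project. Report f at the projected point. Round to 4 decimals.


Step 1: Compute gradient at (0.8372, 1.4551).
grad_x = 2*5*0.8372 - 7 = 1.372
grad_y = 2*5*1.4551 + 14 = 28.551
Step 2: Gradient step.
x_raw = 0.8372 - 0.02*1.372 = 0.8098
y_raw = 1.4551 - 0.02*28.551 = 0.8841
Step 3: Project onto [-1, 1].
x_proj = clip(0.8098) = 0.8098
y_proj = clip(0.8841) = 0.8841
Step 4: Evaluate f.
f(0.8098, 0.8841) = 13.8953


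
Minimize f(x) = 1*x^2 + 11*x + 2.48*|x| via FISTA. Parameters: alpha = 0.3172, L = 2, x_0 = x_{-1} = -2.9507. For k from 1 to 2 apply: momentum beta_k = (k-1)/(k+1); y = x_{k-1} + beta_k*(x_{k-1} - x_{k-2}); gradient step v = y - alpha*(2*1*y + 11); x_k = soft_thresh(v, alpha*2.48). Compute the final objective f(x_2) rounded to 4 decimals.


FISTA on f(x) = 1*x^2 + 11*x + 2.48*|x|
L = 2, alpha = 0.3172
Iteration 1: beta = 0.0, y = -2.9507 + 0.0*(-2.9507 + 2.9507) = -2.9507
  grad(y) = 5.0986, v = y - alpha*grad = -4.568
  prox(v) = soft_thresh(-4.568, 0.7867) = -3.7813
Iteration 2: beta = 0.3333, y = -3.7813 + 0.3333*(-3.7813 + 2.9507) = -4.0582
  grad(y) = 2.8836, v = y - alpha*grad = -4.9729
  prox(v) = soft_thresh(-4.9729, 0.7867) = -4.1862
f(x_2) = 1*(-4.1862)^2 + 11*(-4.1862) + 2.48*|-4.1862| = -18.1422


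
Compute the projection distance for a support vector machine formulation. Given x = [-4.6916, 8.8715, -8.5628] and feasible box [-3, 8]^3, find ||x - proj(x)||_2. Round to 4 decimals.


Project each component onto [-3, 8].
clip(-4.6916) = -3.0, clip(8.8715) = 8.0, clip(-8.5628) = -3.0
Projection = [-3.0, 8.0, -3.0]
Squared diffs: [2.8615, 0.7595, 30.9447]
Distance = sqrt(34.5657) = 5.8793


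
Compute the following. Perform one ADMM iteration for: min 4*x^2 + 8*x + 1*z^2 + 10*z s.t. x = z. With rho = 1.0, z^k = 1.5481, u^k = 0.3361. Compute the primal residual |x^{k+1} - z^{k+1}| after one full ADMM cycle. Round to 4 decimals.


ADMM iteration with rho = 1.0, z^k = 1.5481, u^k = 0.3361
Step 1: x-update.
Minimize 4*x^2 + 8*x + (1.0/2)*(x - 1.5481 + 0.3361)^2
FOC: (2*4 + 1.0)*x = -8 + 1.0*(1.5481 - 0.3361)
x^{k+1} = -0.7542
Step 2: z-update.
Minimize 1*z^2 + 10*z + (1.0/2)*(-0.7542 - z + 0.3361)^2
FOC: (2*1 + 1.0)*z = -10 + 1.0*(-0.7542 + 0.3361)
z^{k+1} = -3.4727
Step 3: u-update.
u^{k+1} = 0.3361 - 0.7542 + 3.4727 = 3.0546
Step 4: Primal residual = |-0.7542 + 3.4727| = 2.7185


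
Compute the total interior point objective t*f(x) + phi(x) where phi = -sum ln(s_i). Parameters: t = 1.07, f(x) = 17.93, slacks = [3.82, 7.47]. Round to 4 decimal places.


Step 1: Compute log-barrier.
ln values: [1.3403, 2.0109]
phi = -(1.3403 + 2.0109) = -3.3511
Step 2: Compute augmented objective.
t*f(x) = 1.07*17.93 = 19.1851
Total = 19.1851 - 3.3511 = 15.834


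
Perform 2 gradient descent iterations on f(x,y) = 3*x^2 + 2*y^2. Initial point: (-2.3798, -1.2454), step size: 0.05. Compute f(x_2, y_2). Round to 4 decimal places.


Gradient descent on f(x,y) = 3*x^2 + 2*y^2.
Starting point: (-2.3798, -1.2454), alpha = 0.05
Step 1: grad_x = 2*3*-2.3798 = -14.2788, grad_y = 2*2*-1.2454 = -4.9816
  x_1 = -2.3798 - 0.05*-14.2788 = -1.6659
  y_1 = -1.2454 - 0.05*-4.9816 = -0.9963
Step 2: grad_x = 2*3*-1.6659 = -9.9952, grad_y = 2*2*-0.9963 = -3.9853
  x_2 = -1.6659 - 0.05*-9.9952 = -1.1661
  y_2 = -0.9963 - 0.05*-3.9853 = -0.7971
f(-1.1661, -0.7971) = 3*(-1.1661)^2 + 2*(-0.7971)^2 = 5.35


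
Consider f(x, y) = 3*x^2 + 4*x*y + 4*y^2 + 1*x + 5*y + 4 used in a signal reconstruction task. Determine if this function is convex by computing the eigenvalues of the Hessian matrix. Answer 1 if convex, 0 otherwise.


The Hessian of f(x,y) = 3*x^2 + 4*x*y + 4*y^2 + 1*x + 5*y + 4 is:
H = [[6, 4], [4, 8]]
Trace = 6 + 8 = 14
Determinant = 6*8 - (4)^2 = 32
Discriminant = (14)^2 - 4*32 = 68.0
Eigenvalues: lambda_1 = 2.8769, lambda_2 = 11.1231
The function is convex.

1


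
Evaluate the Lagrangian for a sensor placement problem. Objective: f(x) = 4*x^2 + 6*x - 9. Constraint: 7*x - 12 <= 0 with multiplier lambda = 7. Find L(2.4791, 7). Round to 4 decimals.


Step 1: Evaluate f(x).
f(2.4791) = 4*2.4791^2 + 6*2.4791 - 9 = 30.4583
Step 2: Evaluate g(x).
g(2.4791) = 7*2.4791 - 12 = 5.3537
Step 3: Compute Lagrangian.
L = 30.4583 + 7*5.3537 = 67.9342


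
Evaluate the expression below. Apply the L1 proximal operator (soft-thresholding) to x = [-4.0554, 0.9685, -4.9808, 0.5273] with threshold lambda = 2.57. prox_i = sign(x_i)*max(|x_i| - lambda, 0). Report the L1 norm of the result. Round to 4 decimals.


Soft-thresholding with lambda = 2.57:
prox(-4.0554) = sign(-4.0554)*max(|-4.0554| - 2.57, 0) = -1.4854
prox(0.9685) = sign(0.9685)*max(|0.9685| - 2.57, 0) = 0.0
prox(-4.9808) = sign(-4.9808)*max(|-4.9808| - 2.57, 0) = -2.4108
prox(0.5273) = sign(0.5273)*max(|0.5273| - 2.57, 0) = 0.0
prox(x) = [-1.4854, 0.0, -2.4108, 0.0]
||prox(x)||_1 = 1.4854 + 0.0 + 2.4108 + 0.0 = 3.8962


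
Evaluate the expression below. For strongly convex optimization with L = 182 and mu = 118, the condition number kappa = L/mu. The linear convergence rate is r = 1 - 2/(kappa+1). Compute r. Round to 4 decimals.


Step 1: Compute the condition number.
kappa = L/mu = 182/118 = 1.5424
Step 2: Compute the convergence rate.
r = 1 - 2/(kappa + 1) = 1 - 2*mu/(L + mu) = (L - mu)/(L + mu) = 64/300 = 0.2133


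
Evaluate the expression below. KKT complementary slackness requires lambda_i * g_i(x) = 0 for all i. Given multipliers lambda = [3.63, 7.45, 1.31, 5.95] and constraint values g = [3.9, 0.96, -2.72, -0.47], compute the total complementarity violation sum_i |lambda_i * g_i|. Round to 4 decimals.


KKT complementary slackness check:
lambda_1 * g_1 = 3.63 * 3.9 = 14.157
lambda_2 * g_2 = 7.45 * 0.96 = 7.152
lambda_3 * g_3 = 1.31 * -2.72 = -3.5632
lambda_4 * g_4 = 5.95 * -0.47 = -2.7965
Total violation = 14.157 + 7.152 + 3.5632 + 2.7965 = 27.6687


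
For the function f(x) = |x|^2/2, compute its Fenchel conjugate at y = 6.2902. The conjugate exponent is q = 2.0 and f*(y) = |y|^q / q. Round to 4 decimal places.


The conjugate exponent q satisfies 1/p + 1/q = 1.
p = 2, so q = 2/(2 - 1) = 2.0
|y|^q = 6.2902^2.0 = 39.5666
f*(6.2902) = 39.5666 / 2.0 = 19.7833


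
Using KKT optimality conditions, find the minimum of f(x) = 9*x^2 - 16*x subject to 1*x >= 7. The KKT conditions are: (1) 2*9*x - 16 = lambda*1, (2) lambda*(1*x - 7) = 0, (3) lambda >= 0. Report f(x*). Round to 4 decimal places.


Step 1: Try lambda = 0 (constraint inactive).
x_unc = 16/(2*9) = 0.8889
Check: 1*0.8889 = 0.8889 < 7 -- violated!
Step 2: Constraint must be active: 1*x = 7
x* = 7/1 = 7.0
lambda = (2*9*7.0 - 16)/1 = 110.0
Step 3: Compute optimal value.
f(x*) = 9*7.0^2 - 16*7.0 = 329.0


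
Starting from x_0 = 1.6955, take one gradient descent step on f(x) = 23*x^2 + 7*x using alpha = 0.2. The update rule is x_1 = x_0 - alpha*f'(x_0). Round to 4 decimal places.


We compute the gradient at x_0 and apply the update.
f'(x) = 46*x + 7
f'(1.6955) = 46*1.6955 + 7 = 84.993
x_1 = 1.6955 - 0.2*84.993 = -15.3031


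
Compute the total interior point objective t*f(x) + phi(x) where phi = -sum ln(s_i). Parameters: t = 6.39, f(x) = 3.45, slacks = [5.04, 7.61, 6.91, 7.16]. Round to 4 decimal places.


Step 1: Compute log-barrier.
ln values: [1.6174, 2.0295, 1.933, 1.9685]
phi = -(1.6174 + 2.0295 + 1.933 + 1.9685) = -7.5483
Step 2: Compute augmented objective.
t*f(x) = 6.39*3.45 = 22.0455
Total = 22.0455 - 7.5483 = 14.4972


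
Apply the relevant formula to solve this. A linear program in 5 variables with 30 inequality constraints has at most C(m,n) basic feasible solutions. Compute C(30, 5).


Each vertex corresponds to some choice of n active constraints out of m, so the number of vertices is at most C(m, n) = m! / (n!(m-n)!).
m = 30, n = 5
Numerator: 30 * 29 * 28 * 27 * 26
Denominator: 5! = 120
C(30, 5) = 142506


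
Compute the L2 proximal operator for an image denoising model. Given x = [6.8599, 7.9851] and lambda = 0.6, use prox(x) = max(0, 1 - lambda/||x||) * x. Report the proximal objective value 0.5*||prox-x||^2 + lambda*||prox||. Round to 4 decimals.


Step 1: Compute ||x||.
||x|| = 10.5271
Step 2: Compute scaling factor.
scale = max(0, 1 - 0.6/10.5271) = 0.943
Step 3: prox(x) = [6.4689, 7.53]
||prox(x)|| = 9.9271
Step 4: Proximal objective.
0.5*||prox-x||^2 = 0.18
lambda*||prox|| = 5.9563
Total = 6.1363


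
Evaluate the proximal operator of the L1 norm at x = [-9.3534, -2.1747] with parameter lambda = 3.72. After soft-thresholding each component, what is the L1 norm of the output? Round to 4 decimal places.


Soft-thresholding with lambda = 3.72:
prox(-9.3534) = sign(-9.3534)*max(|-9.3534| - 3.72, 0) = -5.6334
prox(-2.1747) = sign(-2.1747)*max(|-2.1747| - 3.72, 0) = 0.0
prox(x) = [-5.6334, 0.0]
||prox(x)||_1 = 5.6334 + 0.0 = 5.6334


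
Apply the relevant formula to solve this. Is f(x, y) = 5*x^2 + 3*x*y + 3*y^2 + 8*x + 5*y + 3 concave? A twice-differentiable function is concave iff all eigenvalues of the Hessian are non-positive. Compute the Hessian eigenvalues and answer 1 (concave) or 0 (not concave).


The Hessian of f(x,y) = 5*x^2 + 3*x*y + 3*y^2 + 8*x + 5*y + 3 is:
H = [[10, 3], [3, 6]]
Trace = 10 + 6 = 16
Determinant = 10*6 - (3)^2 = 51
Discriminant = (16)^2 - 4*51 = 52.0
Eigenvalues: lambda_1 = 4.3944, lambda_2 = 11.6056
The function is not concave.

0


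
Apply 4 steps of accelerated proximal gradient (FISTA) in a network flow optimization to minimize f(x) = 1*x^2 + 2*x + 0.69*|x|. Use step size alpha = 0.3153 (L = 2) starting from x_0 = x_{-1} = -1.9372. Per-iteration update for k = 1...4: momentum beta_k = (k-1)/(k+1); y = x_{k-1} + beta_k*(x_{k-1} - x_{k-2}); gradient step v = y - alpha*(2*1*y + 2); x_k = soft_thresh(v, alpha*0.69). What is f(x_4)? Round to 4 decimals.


FISTA on f(x) = 1*x^2 + 2*x + 0.69*|x|
L = 2, alpha = 0.3153
Iteration 1: beta = 0.0, y = -1.9372 + 0.0*(-1.9372 + 1.9372) = -1.9372
  grad(y) = -1.8744, v = y - alpha*grad = -1.3462
  prox(v) = soft_thresh(-1.3462, 0.2176) = -1.1286
Iteration 2: beta = 0.3333, y = -1.1286 + 0.3333*(-1.1286 + 1.9372) = -0.8591
  grad(y) = 0.2817, v = y - alpha*grad = -0.948
  prox(v) = soft_thresh(-0.948, 0.2176) = -0.7304
Iteration 3: beta = 0.5, y = -0.7304 + 0.5*(-0.7304 + 1.1286) = -0.5313
  grad(y) = 0.9374, v = y - alpha*grad = -0.8269
  prox(v) = soft_thresh(-0.8269, 0.2176) = -0.6093
Iteration 4: beta = 0.6, y = -0.6093 + 0.6*(-0.6093 + 0.7304) = -0.5366
  grad(y) = 0.9267, v = y - alpha*grad = -0.8288
  prox(v) = soft_thresh(-0.8288, 0.2176) = -0.6113
f(x_4) = 1*(-0.6113)^2 + 2*(-0.6113) + 0.69*|-0.6113| = -0.4271


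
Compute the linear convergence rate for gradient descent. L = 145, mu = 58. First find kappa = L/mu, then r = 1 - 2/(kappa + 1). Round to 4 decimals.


Step 1: Compute the condition number.
kappa = L/mu = 145/58 = 2.5
Step 2: Compute the convergence rate.
r = 1 - 2/(kappa + 1) = 1 - 2*mu/(L + mu) = (L - mu)/(L + mu) = 87/203 = 0.4286


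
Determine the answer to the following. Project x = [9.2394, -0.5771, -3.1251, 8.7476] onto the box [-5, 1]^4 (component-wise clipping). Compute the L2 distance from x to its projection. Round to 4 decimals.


Project each component onto [-5, 1].
clip(9.2394) = 1.0, clip(-0.5771) = -0.5771, clip(-3.1251) = -3.1251, clip(8.7476) = 1.0
Projection = [1.0, -0.5771, -3.1251, 1.0]
Squared diffs: [67.8877, 0.0, 0.0, 60.0253]
Distance = sqrt(127.913) = 11.3099


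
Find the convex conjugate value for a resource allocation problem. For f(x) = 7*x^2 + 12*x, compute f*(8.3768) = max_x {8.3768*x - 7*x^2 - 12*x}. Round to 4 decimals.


f*(y) = sup_x {y*x - a*x^2 - b*x} = sup_x {(y-b)*x - a*x^2}
FOC: (y - b) - 2a*x = 0 => x* = (y - b)/(2a)
x* = (8.3768 - 12)/(2*7) = -0.2588
f*(8.3768) = (y-b)^2/(4a) = (8.3768 - 12)^2/(4*7)
= 13.1276/28 = 0.4688


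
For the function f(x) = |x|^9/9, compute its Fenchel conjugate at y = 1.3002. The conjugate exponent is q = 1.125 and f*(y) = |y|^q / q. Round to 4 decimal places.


The conjugate exponent q satisfies 1/p + 1/q = 1.
p = 9, so q = 9/(9 - 1) = 1.125
|y|^q = 1.3002^1.125 = 1.3436
f*(1.3002) = 1.3436 / 1.125 = 1.1943


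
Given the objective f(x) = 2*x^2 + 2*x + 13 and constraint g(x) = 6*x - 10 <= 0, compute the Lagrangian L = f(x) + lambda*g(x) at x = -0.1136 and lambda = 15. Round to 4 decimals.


Step 1: Evaluate f(x).
f(-0.1136) = 2*(-0.1136)^2 + 2*(-0.1136) + 13 = 12.7986
Step 2: Evaluate g(x).
g(-0.1136) = 6*-0.1136 - 10 = -10.6816
Step 3: Compute Lagrangian.
L = 12.7986 + 15*-10.6816 = -147.4254


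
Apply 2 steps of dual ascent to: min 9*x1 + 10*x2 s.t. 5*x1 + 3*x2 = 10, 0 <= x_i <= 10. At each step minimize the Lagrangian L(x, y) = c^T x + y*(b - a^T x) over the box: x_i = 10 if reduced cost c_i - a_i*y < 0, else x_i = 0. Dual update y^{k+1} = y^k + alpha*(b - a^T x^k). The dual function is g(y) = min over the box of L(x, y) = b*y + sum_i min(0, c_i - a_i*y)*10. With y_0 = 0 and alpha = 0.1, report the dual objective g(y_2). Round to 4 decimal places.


Dual ascent for LP: min 9*x1 + 10*x2, 5*x1 + 3*x2 = 10, 0 <= x_i <= 10
Step 1: y^k = 0.0, reduced costs: (9.0, 10.0)
  x^k = (0.0, 0.0), subgradient = b - a^T x = 10.0
  y^{k+1} = 0.0 + 0.1*10.0 = 1.0
Step 2: y^k = 1.0, reduced costs: (4.0, 7.0)
  x^k = (0.0, 0.0), subgradient = b - a^T x = 10.0
  y^{k+1} = 1.0 + 0.1*10.0 = 2.0
Dual objective at y_2 = 2.0: reduced costs (-1.0, 4.0), box minimizer x = (10.0, 0.0)
g(y_2) = b*y + (c1 - a1*y)*x1 + (c2 - a2*y)*x2 = 10*2.0 + (-1.0)*10.0 + 4.0*0.0 = 20.0 - 10.0 + 0.0 = 10.0


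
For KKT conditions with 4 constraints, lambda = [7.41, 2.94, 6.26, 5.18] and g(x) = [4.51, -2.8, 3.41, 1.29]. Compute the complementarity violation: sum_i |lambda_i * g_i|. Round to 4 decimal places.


KKT complementary slackness check:
lambda_1 * g_1 = 7.41 * 4.51 = 33.4191
lambda_2 * g_2 = 2.94 * -2.8 = -8.232
lambda_3 * g_3 = 6.26 * 3.41 = 21.3466
lambda_4 * g_4 = 5.18 * 1.29 = 6.6822
Total violation = 33.4191 + 8.232 + 21.3466 + 6.6822 = 69.6799


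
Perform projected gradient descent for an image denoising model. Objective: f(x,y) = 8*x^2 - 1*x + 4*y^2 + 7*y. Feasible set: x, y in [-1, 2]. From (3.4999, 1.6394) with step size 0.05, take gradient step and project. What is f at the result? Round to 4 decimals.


Step 1: Compute gradient at (3.4999, 1.6394).
grad_x = 2*8*3.4999 - 1 = 54.9984
grad_y = 2*4*1.6394 + 7 = 20.1152
Step 2: Gradient step.
x_raw = 3.4999 - 0.05*54.9984 = 0.75
y_raw = 1.6394 - 0.05*20.1152 = 0.6336
Step 3: Project onto [-1, 2].
x_proj = clip(0.75) = 0.75
y_proj = clip(0.6336) = 0.6336
Step 4: Evaluate f.
f(0.75, 0.6336) = 9.7913


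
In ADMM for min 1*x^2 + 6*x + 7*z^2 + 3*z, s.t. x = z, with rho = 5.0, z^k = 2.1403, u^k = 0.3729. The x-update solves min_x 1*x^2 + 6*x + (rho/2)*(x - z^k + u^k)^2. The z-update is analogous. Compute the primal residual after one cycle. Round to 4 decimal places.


ADMM iteration with rho = 5.0, z^k = 2.1403, u^k = 0.3729
Step 1: x-update.
Minimize 1*x^2 + 6*x + (5.0/2)*(x - 2.1403 + 0.3729)^2
FOC: (2*1 + 5.0)*x = -6 + 5.0*(2.1403 - 0.3729)
x^{k+1} = 0.4053
Step 2: z-update.
Minimize 7*z^2 + 3*z + (5.0/2)*(0.4053 - z + 0.3729)^2
FOC: (2*7 + 5.0)*z = -3 + 5.0*(0.4053 + 0.3729)
z^{k+1} = 0.0469
Step 3: u-update.
u^{k+1} = 0.3729 + 0.4053 - 0.0469 = 0.7313
Step 4: Primal residual = |0.4053 - 0.0469| = 0.3584


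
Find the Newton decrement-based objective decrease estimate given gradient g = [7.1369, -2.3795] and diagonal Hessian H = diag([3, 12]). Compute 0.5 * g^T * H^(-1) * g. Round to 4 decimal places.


Step 1: H is diagonal, so H^(-1) * g = [2.379, -0.1983].
Step 2: g^T H^(-1) g = sum_i g_i^2 / H_ii
  = (7.1369)^2/3 + (-2.3795)^2/12
  = 16.9784 + 0.4718 = 17.4503
Step 3: Objective decrease = 0.5 * g^T H^(-1) g = 8.7251


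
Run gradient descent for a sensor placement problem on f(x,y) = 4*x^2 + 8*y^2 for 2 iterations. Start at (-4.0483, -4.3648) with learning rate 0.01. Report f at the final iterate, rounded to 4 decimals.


Gradient descent on f(x,y) = 4*x^2 + 8*y^2.
Starting point: (-4.0483, -4.3648), alpha = 0.01
Step 1: grad_x = 2*4*-4.0483 = -32.3864, grad_y = 2*8*-4.3648 = -69.8368
  x_1 = -4.0483 - 0.01*-32.3864 = -3.7244
  y_1 = -4.3648 - 0.01*-69.8368 = -3.6664
Step 2: grad_x = 2*4*-3.7244 = -29.7955, grad_y = 2*8*-3.6664 = -58.6629
  x_2 = -3.7244 - 0.01*-29.7955 = -3.4265
  y_2 = -3.6664 - 0.01*-58.6629 = -3.0798
f(-3.4265, -3.0798) = 4*(-3.4265)^2 + 8*(-3.0798)^2 = 122.8446


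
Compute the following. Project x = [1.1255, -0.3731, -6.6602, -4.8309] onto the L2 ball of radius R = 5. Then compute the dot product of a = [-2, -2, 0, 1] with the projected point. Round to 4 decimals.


Step 1: Compute ||x|| (intermediates to 6 decimals).
||x|| = sqrt(1.1255^2 + (-0.3731)^2 + (-6.6602)^2 + (-4.8309)^2) = 8.31275
Step 2: Project.
Since ||x|| > R, scale = R/||x|| = 5/8.31275 = 0.601486, proj(x) = scale * x
proj(x) = [0.676972, -0.224414, -4.006017, -2.905719]
Step 3: Dot product.
a^T * proj(x) = -2*0.676972 - 2*(-0.224414) + 0*(-4.006017) + 1*(-2.905719) = -3.8108


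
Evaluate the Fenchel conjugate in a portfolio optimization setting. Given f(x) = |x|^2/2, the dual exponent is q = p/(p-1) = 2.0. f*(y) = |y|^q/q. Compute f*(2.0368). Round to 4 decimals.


The conjugate exponent q satisfies 1/p + 1/q = 1.
p = 2, so q = 2/(2 - 1) = 2.0
|y|^q = 2.0368^2.0 = 4.1486
f*(2.0368) = 4.1486 / 2.0 = 2.0743


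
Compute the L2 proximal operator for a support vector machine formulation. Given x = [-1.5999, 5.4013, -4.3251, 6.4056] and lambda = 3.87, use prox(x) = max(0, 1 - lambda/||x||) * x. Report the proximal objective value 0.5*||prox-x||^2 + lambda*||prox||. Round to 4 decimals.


Step 1: Compute ||x||.
||x|| = 9.5641
Step 2: Compute scaling factor.
scale = max(0, 1 - 3.87/9.5641) = 0.5954
Step 3: prox(x) = [-0.9525, 3.2157, -2.575, 3.8136]
||prox(x)|| = 5.6941
Step 4: Proximal objective.
0.5*||prox-x||^2 = 7.4885
lambda*||prox|| = 22.0362
Total = 29.5246


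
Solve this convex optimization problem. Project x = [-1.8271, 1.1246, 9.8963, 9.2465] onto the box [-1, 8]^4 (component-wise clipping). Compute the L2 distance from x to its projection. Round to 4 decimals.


Project each component onto [-1, 8].
clip(-1.8271) = -1.0, clip(1.1246) = 1.1246, clip(9.8963) = 8.0, clip(9.2465) = 8.0
Projection = [-1.0, 1.1246, 8.0, 8.0]
Squared diffs: [0.6841, 0.0, 3.596, 1.5538]
Distance = sqrt(5.8339) = 2.4153


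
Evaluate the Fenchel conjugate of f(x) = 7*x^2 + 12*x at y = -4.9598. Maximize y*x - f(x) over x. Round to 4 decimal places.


f*(y) = sup_x {y*x - a*x^2 - b*x} = sup_x {(y-b)*x - a*x^2}
FOC: (y - b) - 2a*x = 0 => x* = (y - b)/(2a)
x* = (-4.9598 - 12)/(2*7) = -1.2114
f*(-4.9598) = (y-b)^2/(4a) = (-4.9598 - 12)^2/(4*7)
= 287.6348/28 = 10.2727


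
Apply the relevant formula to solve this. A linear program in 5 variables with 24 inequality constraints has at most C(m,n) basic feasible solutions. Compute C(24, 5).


Each vertex corresponds to some choice of n active constraints out of m, so the number of vertices is at most C(m, n) = m! / (n!(m-n)!).
m = 24, n = 5
Numerator: 24 * 23 * 22 * 21 * 20
Denominator: 5! = 120
C(24, 5) = 42504


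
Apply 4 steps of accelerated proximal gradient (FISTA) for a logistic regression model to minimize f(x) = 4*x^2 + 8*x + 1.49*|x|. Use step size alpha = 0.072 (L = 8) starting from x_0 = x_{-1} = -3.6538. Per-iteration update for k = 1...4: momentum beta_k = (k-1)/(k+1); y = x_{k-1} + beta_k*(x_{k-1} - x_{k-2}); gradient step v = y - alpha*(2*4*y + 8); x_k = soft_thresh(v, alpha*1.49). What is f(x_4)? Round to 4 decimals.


FISTA on f(x) = 4*x^2 + 8*x + 1.49*|x|
L = 8, alpha = 0.072
Iteration 1: beta = 0.0, y = -3.6538 + 0.0*(-3.6538 + 3.6538) = -3.6538
  grad(y) = -21.2304, v = y - alpha*grad = -2.1252
  prox(v) = soft_thresh(-2.1252, 0.1073) = -2.0179
Iteration 2: beta = 0.3333, y = -2.0179 + 0.3333*(-2.0179 + 3.6538) = -1.4726
  grad(y) = -3.7811, v = y - alpha*grad = -1.2004
  prox(v) = soft_thresh(-1.2004, 0.1073) = -1.0931
Iteration 3: beta = 0.5, y = -1.0931 + 0.5*(-1.0931 + 2.0179) = -0.6307
  grad(y) = 2.9543, v = y - alpha*grad = -0.8434
  prox(v) = soft_thresh(-0.8434, 0.1073) = -0.7361
Iteration 4: beta = 0.6, y = -0.7361 + 0.6*(-0.7361 + 1.0931) = -0.522
  grad(y) = 3.8243, v = y - alpha*grad = -0.7973
  prox(v) = soft_thresh(-0.7973, 0.1073) = -0.69
f(x_4) = 4*(-0.69)^2 + 8*(-0.69) + 1.49*|-0.69| = -2.5875


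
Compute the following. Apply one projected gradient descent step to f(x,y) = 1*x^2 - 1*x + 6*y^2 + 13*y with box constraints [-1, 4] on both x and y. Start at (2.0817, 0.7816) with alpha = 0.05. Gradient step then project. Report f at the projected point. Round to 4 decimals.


Step 1: Compute gradient at (2.0817, 0.7816).
grad_x = 2*1*2.0817 - 1 = 3.1634
grad_y = 2*6*0.7816 + 13 = 22.3792
Step 2: Gradient step.
x_raw = 2.0817 - 0.05*3.1634 = 1.9235
y_raw = 0.7816 - 0.05*22.3792 = -0.3374
Step 3: Project onto [-1, 4].
x_proj = clip(1.9235) = 1.9235
y_proj = clip(-0.3374) = -0.3374
Step 4: Evaluate f.
f(1.9235, -0.3374) = -1.9264


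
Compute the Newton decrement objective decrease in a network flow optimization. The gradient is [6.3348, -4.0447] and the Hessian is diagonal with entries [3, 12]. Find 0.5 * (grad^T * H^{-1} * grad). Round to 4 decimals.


Step 1: H is diagonal, so H^(-1) * g = [2.1116, -0.3371].
Step 2: g^T H^(-1) g = sum_i g_i^2 / H_ii
  = (6.3348)^2/3 + (-4.0447)^2/12
  = 13.3766 + 1.3633 = 14.7399
Step 3: Objective decrease = 0.5 * g^T H^(-1) g = 7.3699


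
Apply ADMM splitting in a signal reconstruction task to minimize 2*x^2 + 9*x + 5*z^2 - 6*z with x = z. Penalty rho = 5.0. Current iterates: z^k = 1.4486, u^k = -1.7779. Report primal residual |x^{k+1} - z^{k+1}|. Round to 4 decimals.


ADMM iteration with rho = 5.0, z^k = 1.4486, u^k = -1.7779
Step 1: x-update.
Minimize 2*x^2 + 9*x + (5.0/2)*(x - 1.4486 - 1.7779)^2
FOC: (2*2 + 5.0)*x = -9 + 5.0*(1.4486 + 1.7779)
x^{k+1} = 0.7925
Step 2: z-update.
Minimize 5*z^2 - 6*z + (5.0/2)*(0.7925 - z - 1.7779)^2
FOC: (2*5 + 5.0)*z = 6 + 5.0*(0.7925 - 1.7779)
z^{k+1} = 0.0715
Step 3: u-update.
u^{k+1} = -1.7779 + 0.7925 - 0.0715 = -1.0569
Step 4: Primal residual = |0.7925 - 0.0715| = 0.721


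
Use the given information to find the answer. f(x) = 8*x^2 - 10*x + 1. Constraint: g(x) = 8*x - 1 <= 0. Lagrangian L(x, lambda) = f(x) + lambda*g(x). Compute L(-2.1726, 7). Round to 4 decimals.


Step 1: Evaluate f(x).
f(-2.1726) = 8*(-2.1726)^2 - 10*(-2.1726) + 1 = 60.4875
Step 2: Evaluate g(x).
g(-2.1726) = 8*-2.1726 - 1 = -18.3808
Step 3: Compute Lagrangian.
L = 60.4875 + 7*-18.3808 = -68.1781


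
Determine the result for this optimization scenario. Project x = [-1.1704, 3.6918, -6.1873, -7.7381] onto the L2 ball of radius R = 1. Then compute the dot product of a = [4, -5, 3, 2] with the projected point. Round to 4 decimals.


Step 1: Compute ||x|| (intermediates to 6 decimals).
||x|| = sqrt((-1.1704)^2 + 3.6918^2 + (-6.1873)^2 + (-7.7381)^2) = 10.637673
Step 2: Project.
Since ||x|| > R, scale = R/||x|| = 1/10.637673 = 0.094006, proj(x) = scale * x
proj(x) = [-0.110025, 0.347051, -0.581643, -0.727428]
Step 3: Dot product.
a^T * proj(x) = 4*(-0.110025) - 5*0.347051 + 3*(-0.581643) + 2*(-0.727428) = -5.3751


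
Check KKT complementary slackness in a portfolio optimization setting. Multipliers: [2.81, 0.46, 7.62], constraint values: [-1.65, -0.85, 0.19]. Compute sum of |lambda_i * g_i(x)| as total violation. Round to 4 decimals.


KKT complementary slackness check:
lambda_1 * g_1 = 2.81 * -1.65 = -4.6365
lambda_2 * g_2 = 0.46 * -0.85 = -0.391
lambda_3 * g_3 = 7.62 * 0.19 = 1.4478
Total violation = 4.6365 + 0.391 + 1.4478 = 6.4753


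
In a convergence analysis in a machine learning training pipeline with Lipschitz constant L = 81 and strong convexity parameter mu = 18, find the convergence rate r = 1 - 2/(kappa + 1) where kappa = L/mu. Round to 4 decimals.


Step 1: Compute the condition number.
kappa = L/mu = 81/18 = 4.5
Step 2: Compute the convergence rate.
r = 1 - 2/(kappa + 1) = 1 - 2*mu/(L + mu) = (L - mu)/(L + mu) = 63/99 = 0.6364


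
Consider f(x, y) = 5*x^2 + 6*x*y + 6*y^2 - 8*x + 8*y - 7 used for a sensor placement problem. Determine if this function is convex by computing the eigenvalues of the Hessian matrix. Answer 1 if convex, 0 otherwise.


The Hessian of f(x,y) = 5*x^2 + 6*x*y + 6*y^2 - 8*x + 8*y - 7 is:
H = [[10, 6], [6, 12]]
Trace = 10 + 12 = 22
Determinant = 10*12 - (6)^2 = 84
Discriminant = (22)^2 - 4*84 = 148.0
Eigenvalues: lambda_1 = 4.9172, lambda_2 = 17.0828
The function is convex.

1


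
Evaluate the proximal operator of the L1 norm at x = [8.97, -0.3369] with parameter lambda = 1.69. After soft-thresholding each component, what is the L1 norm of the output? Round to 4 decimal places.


Soft-thresholding with lambda = 1.69:
prox(8.97) = sign(8.97)*max(|8.97| - 1.69, 0) = 7.28
prox(-0.3369) = sign(-0.3369)*max(|-0.3369| - 1.69, 0) = 0.0
prox(x) = [7.28, 0.0]
||prox(x)||_1 = 7.28 + 0.0 = 7.28


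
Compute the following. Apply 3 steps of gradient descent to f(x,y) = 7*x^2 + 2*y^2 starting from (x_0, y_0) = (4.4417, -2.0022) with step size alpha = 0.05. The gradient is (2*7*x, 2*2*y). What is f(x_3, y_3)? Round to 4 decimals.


Gradient descent on f(x,y) = 7*x^2 + 2*y^2.
Starting point: (4.4417, -2.0022), alpha = 0.05
Step 1: grad_x = 2*7*4.4417 = 62.1838, grad_y = 2*2*-2.0022 = -8.0088
  x_1 = 4.4417 - 0.05*62.1838 = 1.3325
  y_1 = -2.0022 - 0.05*-8.0088 = -1.6018
Step 2: grad_x = 2*7*1.3325 = 18.6551, grad_y = 2*2*-1.6018 = -6.407
  x_2 = 1.3325 - 0.05*18.6551 = 0.3998
  y_2 = -1.6018 - 0.05*-6.407 = -1.2814
Step 3: grad_x = 2*7*0.3998 = 5.5965, grad_y = 2*2*-1.2814 = -5.1256
  x_3 = 0.3998 - 0.05*5.5965 = 0.1199
  y_3 = -1.2814 - 0.05*-5.1256 = -1.0251
f(0.1199, -1.0251) = 7*0.1199^2 + 2*(-1.0251)^2 = 2.2024


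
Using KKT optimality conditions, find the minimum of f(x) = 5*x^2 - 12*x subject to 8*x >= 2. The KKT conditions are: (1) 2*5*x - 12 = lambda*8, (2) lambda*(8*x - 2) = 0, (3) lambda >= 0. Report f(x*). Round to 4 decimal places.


Step 1: Try lambda = 0 (constraint inactive).
Stationarity: 2*5*x - 12 = 0
x* = 12/(2*5) = 1.2
Check constraint: 8*1.2 = 9.6 >= 2 -- satisfied.
Step 2: Compute optimal value.
f(x*) = 5*1.2^2 - 12*1.2 = -7.2


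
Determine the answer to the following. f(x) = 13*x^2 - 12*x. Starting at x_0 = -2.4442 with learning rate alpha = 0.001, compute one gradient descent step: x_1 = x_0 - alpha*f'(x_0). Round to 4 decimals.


We compute the gradient at x_0 and apply the update.
f'(x) = 26*x - 12
f'(-2.4442) = 26*-2.4442 - 12 = -75.5492
x_1 = -2.4442 - 0.001*-75.5492 = -2.3687


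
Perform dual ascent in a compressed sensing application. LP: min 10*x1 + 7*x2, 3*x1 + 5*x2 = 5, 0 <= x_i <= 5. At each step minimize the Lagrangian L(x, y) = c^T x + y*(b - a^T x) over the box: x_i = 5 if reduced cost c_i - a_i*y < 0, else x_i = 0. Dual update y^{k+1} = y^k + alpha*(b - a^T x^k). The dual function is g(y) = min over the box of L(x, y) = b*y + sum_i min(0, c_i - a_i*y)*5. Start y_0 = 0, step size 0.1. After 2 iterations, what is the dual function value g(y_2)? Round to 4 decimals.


Dual ascent for LP: min 10*x1 + 7*x2, 3*x1 + 5*x2 = 5, 0 <= x_i <= 5
Step 1: y^k = 0.0, reduced costs: (10.0, 7.0)
  x^k = (0.0, 0.0), subgradient = b - a^T x = 5.0
  y^{k+1} = 0.0 + 0.1*5.0 = 0.5
Step 2: y^k = 0.5, reduced costs: (8.5, 4.5)
  x^k = (0.0, 0.0), subgradient = b - a^T x = 5.0
  y^{k+1} = 0.5 + 0.1*5.0 = 1.0
Dual objective at y_2 = 1.0: reduced costs (7.0, 2.0), box minimizer x = (0.0, 0.0)
g(y_2) = b*y + (c1 - a1*y)*x1 + (c2 - a2*y)*x2 = 5*1.0 + 7.0*0.0 + 2.0*0.0 = 5.0 + 0.0 + 0.0 = 5.0


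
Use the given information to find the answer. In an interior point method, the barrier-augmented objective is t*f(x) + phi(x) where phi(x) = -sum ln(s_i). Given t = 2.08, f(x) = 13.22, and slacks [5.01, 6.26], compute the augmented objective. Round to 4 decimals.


Step 1: Compute log-barrier.
ln values: [1.6114, 1.8342]
phi = -(1.6114 + 1.8342) = -3.4456
Step 2: Compute augmented objective.
t*f(x) = 2.08*13.22 = 27.4976
Total = 27.4976 - 3.4456 = 24.052


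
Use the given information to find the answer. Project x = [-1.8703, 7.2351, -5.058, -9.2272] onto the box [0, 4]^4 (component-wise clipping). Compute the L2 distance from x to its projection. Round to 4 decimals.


Project each component onto [0, 4].
clip(-1.8703) = 0.0, clip(7.2351) = 4.0, clip(-5.058) = 0.0, clip(-9.2272) = 0.0
Projection = [0.0, 4.0, 0.0, 0.0]
Squared diffs: [3.498, 10.4659, 25.5834, 85.1412]
Distance = sqrt(124.6885) = 11.1664


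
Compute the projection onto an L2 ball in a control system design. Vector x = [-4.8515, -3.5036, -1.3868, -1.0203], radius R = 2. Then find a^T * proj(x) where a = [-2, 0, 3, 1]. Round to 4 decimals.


Step 1: Compute ||x|| (intermediates to 6 decimals).
||x|| = sqrt((-4.8515)^2 + (-3.5036)^2 + (-1.3868)^2 + (-1.0203)^2) = 6.227077
Step 2: Project.
Since ||x|| > R, scale = R/||x|| = 2/6.227077 = 0.321178, proj(x) = scale * x
proj(x) = [-1.558195, -1.125279, -0.44541, -0.327698]
Step 3: Dot product.
a^T * proj(x) = -2*(-1.558195) + 0*(-1.125279) + 3*(-0.44541) + 1*(-0.327698) = 1.4525


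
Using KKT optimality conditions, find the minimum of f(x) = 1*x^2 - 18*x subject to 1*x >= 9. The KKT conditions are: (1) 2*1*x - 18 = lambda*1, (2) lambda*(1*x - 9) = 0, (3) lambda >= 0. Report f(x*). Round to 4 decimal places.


Step 1: Try lambda = 0 (constraint inactive).
Stationarity: 2*1*x - 18 = 0
x* = 18/(2*1) = 9.0
Check constraint: 1*9.0 = 9.0 >= 9 -- satisfied.
Step 2: Compute optimal value.
f(x*) = 1*9.0^2 - 18*9.0 = -81.0


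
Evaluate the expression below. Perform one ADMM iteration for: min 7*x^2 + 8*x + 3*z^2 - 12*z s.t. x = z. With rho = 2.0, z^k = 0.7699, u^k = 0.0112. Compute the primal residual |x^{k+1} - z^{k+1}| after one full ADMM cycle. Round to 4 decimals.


ADMM iteration with rho = 2.0, z^k = 0.7699, u^k = 0.0112
Step 1: x-update.
Minimize 7*x^2 + 8*x + (2.0/2)*(x - 0.7699 + 0.0112)^2
FOC: (2*7 + 2.0)*x = -8 + 2.0*(0.7699 - 0.0112)
x^{k+1} = -0.4052
Step 2: z-update.
Minimize 3*z^2 - 12*z + (2.0/2)*(-0.4052 - z + 0.0112)^2
FOC: (2*3 + 2.0)*z = 12 + 2.0*(-0.4052 + 0.0112)
z^{k+1} = 1.4015
Step 3: u-update.
u^{k+1} = 0.0112 - 0.4052 - 1.4015 = -1.7955
Step 4: Primal residual = |-0.4052 - 1.4015| = 1.8067


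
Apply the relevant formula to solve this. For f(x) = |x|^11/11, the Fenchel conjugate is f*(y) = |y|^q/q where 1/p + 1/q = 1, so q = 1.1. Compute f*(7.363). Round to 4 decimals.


The conjugate exponent q satisfies 1/p + 1/q = 1.
p = 11, so q = 11/(11 - 1) = 1.1
|y|^q = 7.363^1.1 = 8.99
f*(7.363) = 8.99 / 1.1 = 8.1727


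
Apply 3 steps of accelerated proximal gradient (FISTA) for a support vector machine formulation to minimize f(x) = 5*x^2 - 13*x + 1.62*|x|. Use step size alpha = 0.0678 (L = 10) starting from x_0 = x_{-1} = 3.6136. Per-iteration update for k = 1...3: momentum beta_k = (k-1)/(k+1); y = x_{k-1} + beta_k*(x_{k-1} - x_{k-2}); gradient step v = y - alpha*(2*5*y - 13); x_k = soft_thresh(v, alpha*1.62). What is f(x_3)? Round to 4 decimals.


FISTA on f(x) = 5*x^2 - 13*x + 1.62*|x|
L = 10, alpha = 0.0678
Iteration 1: beta = 0.0, y = 3.6136 + 0.0*(3.6136 - 3.6136) = 3.6136
  grad(y) = 23.136, v = y - alpha*grad = 2.045
  prox(v) = soft_thresh(2.045, 0.1098) = 1.9351
Iteration 2: beta = 0.3333, y = 1.9351 + 0.3333*(1.9351 - 3.6136) = 1.3757
  grad(y) = 0.7566, v = y - alpha*grad = 1.3244
  prox(v) = soft_thresh(1.3244, 0.1098) = 1.2145
Iteration 3: beta = 0.5, y = 1.2145 + 0.5*(1.2145 - 1.9351) = 0.8542
  grad(y) = -4.4578, v = y - alpha*grad = 1.1565
  prox(v) = soft_thresh(1.1565, 0.1098) = 1.0466
f(x_3) = 5*1.0466^2 - 13*1.0466 + 1.62*|1.0466| = -6.4335


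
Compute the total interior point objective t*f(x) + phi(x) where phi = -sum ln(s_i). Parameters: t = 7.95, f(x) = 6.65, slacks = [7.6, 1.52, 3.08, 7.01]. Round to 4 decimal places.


Step 1: Compute log-barrier.
ln values: [2.0281, 0.4187, 1.1249, 1.9473]
phi = -(2.0281 + 0.4187 + 1.1249 + 1.9473) = -5.5191
Step 2: Compute augmented objective.
t*f(x) = 7.95*6.65 = 52.8675
Total = 52.8675 - 5.5191 = 47.3484


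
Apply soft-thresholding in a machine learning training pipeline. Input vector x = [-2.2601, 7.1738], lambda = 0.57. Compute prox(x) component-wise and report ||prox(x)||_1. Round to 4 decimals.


Soft-thresholding with lambda = 0.57:
prox(-2.2601) = sign(-2.2601)*max(|-2.2601| - 0.57, 0) = -1.6901
prox(7.1738) = sign(7.1738)*max(|7.1738| - 0.57, 0) = 6.6038
prox(x) = [-1.6901, 6.6038]
||prox(x)||_1 = 1.6901 + 6.6038 = 8.2939


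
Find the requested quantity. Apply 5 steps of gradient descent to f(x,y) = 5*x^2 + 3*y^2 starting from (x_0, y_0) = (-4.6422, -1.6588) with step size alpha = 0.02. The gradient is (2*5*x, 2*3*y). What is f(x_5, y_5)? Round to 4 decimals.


Gradient descent on f(x,y) = 5*x^2 + 3*y^2.
Starting point: (-4.6422, -1.6588), alpha = 0.02
Step 1: grad_x = 2*5*-4.6422 = -46.422, grad_y = 2*3*-1.6588 = -9.9528
  x_1 = -4.6422 - 0.02*-46.422 = -3.7138
  y_1 = -1.6588 - 0.02*-9.9528 = -1.4597
Step 2: grad_x = 2*5*-3.7138 = -37.1376, grad_y = 2*3*-1.4597 = -8.7585
  x_2 = -3.7138 - 0.02*-37.1376 = -2.971
  y_2 = -1.4597 - 0.02*-8.7585 = -1.2846
Step 3: grad_x = 2*5*-2.971 = -29.7101, grad_y = 2*3*-1.2846 = -7.7074
  x_3 = -2.971 - 0.02*-29.7101 = -2.3768
  y_3 = -1.2846 - 0.02*-7.7074 = -1.1304
Step 4: grad_x = 2*5*-2.3768 = -23.7681, grad_y = 2*3*-1.1304 = -6.7826
  x_4 = -2.3768 - 0.02*-23.7681 = -1.9014
  y_4 = -1.1304 - 0.02*-6.7826 = -0.9948
Step 5: grad_x = 2*5*-1.9014 = -19.0145, grad_y = 2*3*-0.9948 = -5.9686
  x_5 = -1.9014 - 0.02*-19.0145 = -1.5212
  y_5 = -0.9948 - 0.02*-5.9686 = -0.8754
f(-1.5212, -0.8754) = 5*(-1.5212)^2 + 3*(-0.8754)^2 = 13.8686
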